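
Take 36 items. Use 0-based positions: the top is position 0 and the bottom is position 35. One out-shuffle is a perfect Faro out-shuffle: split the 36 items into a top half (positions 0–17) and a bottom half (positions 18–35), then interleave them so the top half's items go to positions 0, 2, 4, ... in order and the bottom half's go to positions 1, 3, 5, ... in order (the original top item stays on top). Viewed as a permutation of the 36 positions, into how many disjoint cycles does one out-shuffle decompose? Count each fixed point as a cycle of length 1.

7

Trace each unvisited position around until it returns:
(0) (1 2 4 8 16 32 ... len 12) (3 6 12 24 13 26 ... len 12) (5 10 20) (7 14 28 21) (15 30 25) (35)
7 cycles in total.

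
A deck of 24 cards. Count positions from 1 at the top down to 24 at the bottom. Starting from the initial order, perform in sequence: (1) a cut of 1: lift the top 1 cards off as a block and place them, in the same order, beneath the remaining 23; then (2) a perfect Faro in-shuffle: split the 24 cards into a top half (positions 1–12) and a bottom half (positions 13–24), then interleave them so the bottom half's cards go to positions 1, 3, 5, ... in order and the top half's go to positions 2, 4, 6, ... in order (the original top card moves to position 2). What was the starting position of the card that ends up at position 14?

Undo the operations in reverse order, starting from position 14:
  undo op 2 (in-shuffle, from top half): 14 ← 7
  undo op 1 (cut 1): 7 ← 8
So the card at position 14 came from original position 8.

8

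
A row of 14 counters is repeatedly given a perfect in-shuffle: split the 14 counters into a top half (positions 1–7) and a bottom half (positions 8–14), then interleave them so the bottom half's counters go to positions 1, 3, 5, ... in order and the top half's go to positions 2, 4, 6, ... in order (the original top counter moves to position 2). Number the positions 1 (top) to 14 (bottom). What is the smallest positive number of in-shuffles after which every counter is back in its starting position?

4

The in-shuffle permutes the 14 positions with cycle lengths [2, 4, 4, 4].
Every counter is home exactly when every cycle has completed a whole number of laps, i.e. after lcm(2, 4) = 4 in-shuffles.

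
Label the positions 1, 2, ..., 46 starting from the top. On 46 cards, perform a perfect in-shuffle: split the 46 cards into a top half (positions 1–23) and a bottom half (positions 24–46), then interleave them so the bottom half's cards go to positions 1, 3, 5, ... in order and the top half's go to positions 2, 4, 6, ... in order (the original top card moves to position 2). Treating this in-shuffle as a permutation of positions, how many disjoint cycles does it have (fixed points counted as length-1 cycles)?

Trace each unvisited position around until it returns:
(1 2 4 8 16 32 ... len 23) (5 10 20 40 33 19 ... len 23)
2 cycles in total.

2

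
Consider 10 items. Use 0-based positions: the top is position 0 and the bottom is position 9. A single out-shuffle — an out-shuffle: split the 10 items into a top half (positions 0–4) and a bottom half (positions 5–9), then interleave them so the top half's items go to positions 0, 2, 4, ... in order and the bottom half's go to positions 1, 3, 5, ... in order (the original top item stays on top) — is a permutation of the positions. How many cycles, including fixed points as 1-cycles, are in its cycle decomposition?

4

Trace each unvisited position around until it returns:
(0) (1 2 4 8 7 5) (3 6) (9)
4 cycles in total.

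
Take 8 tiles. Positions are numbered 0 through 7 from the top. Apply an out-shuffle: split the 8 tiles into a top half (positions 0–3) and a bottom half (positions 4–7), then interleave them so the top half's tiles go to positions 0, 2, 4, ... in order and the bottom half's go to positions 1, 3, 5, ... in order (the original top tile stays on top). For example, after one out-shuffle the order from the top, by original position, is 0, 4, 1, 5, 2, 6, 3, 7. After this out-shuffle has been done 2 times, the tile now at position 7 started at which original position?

7

Work backwards from position 7, undoing one out-shuffle at a time:
7 ← 7 ← 7
So the tile now at position 7 started at position 7.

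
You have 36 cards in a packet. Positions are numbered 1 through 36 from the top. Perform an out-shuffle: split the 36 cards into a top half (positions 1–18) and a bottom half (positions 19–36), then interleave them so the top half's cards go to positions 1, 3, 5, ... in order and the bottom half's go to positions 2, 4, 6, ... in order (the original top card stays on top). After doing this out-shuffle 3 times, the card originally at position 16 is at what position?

Track the card's position through each out-shuffle:
16 → 31 → 26 → 16

16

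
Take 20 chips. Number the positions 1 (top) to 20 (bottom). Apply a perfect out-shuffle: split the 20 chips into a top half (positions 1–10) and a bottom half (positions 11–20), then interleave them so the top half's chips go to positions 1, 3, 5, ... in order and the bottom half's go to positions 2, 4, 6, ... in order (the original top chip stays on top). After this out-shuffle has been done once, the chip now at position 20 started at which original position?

Work backwards from position 20, undoing one out-shuffle at a time:
20 ← 20
So the chip now at position 20 started at position 20.

20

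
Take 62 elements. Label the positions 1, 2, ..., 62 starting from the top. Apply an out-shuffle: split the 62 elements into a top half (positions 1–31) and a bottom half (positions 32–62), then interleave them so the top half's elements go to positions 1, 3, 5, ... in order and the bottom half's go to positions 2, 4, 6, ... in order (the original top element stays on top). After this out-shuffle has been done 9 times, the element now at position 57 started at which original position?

Work backwards from position 57, undoing one out-shuffle at a time:
57 ← 29 ← 15 ← 8 ← 35 ← 18 ← 40 ← 51 ← 26 ← 44
So the element now at position 57 started at position 44.

44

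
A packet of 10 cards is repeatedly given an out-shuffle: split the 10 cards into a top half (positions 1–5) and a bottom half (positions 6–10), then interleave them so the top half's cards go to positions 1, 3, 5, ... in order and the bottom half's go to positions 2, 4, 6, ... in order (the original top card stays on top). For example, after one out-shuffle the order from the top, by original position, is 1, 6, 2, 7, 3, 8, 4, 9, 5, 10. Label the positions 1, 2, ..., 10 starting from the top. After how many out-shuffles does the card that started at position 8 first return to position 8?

Follow position 8 under repeated out-shuffles:
8 → 6 → 2 → 3 → 5 → 9 → 8
It first returns after 6 out-shuffles.

6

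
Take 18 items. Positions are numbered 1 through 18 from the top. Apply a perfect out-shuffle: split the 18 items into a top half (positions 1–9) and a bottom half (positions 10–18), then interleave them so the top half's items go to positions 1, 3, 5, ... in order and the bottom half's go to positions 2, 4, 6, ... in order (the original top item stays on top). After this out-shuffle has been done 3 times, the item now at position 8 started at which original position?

Work backwards from position 8, undoing one out-shuffle at a time:
8 ← 13 ← 7 ← 4
So the item now at position 8 started at position 4.

4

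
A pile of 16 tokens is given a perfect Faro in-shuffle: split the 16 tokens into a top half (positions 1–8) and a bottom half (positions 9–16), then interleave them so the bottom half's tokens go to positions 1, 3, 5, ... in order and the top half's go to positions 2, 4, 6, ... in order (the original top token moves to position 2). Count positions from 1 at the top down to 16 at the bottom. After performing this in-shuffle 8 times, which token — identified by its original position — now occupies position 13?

Work backwards from position 13, undoing one in-shuffle at a time:
13 ← 15 ← 16 ← 8 ← 4 ← 2 ← 1 ← 9 ← 13
So the token now at position 13 started at position 13.

13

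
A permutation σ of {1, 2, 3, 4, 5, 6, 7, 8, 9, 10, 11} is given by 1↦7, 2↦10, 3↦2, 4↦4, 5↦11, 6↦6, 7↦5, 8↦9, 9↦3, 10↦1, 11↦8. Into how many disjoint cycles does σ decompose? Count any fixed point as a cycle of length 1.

3

Cycle decomposition: (1 7 5 11 8 9 3 2 10) (4) (6).
3 cycles.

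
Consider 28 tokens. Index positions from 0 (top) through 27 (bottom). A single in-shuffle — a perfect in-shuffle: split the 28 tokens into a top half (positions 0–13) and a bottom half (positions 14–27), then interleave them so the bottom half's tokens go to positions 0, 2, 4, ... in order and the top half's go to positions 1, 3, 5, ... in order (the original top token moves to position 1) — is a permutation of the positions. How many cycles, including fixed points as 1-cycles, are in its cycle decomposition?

Trace each unvisited position around until it returns:
(0 1 3 7 15 2 ... len 28)
1 cycle in total.

1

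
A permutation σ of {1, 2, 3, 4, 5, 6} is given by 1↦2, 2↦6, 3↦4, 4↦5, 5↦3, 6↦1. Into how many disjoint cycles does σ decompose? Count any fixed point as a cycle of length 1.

2

Cycle decomposition: (1 2 6) (3 4 5).
2 cycles.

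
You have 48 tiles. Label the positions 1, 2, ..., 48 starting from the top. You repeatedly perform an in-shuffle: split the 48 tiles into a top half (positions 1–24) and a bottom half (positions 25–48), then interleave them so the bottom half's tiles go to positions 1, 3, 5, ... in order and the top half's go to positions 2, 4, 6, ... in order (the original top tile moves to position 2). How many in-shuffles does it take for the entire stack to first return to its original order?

The in-shuffle permutes the 48 positions with cycle lengths [3, 3, 21, 21].
Every tile is home exactly when every cycle has completed a whole number of laps, i.e. after lcm(3, 21) = 21 in-shuffles.

21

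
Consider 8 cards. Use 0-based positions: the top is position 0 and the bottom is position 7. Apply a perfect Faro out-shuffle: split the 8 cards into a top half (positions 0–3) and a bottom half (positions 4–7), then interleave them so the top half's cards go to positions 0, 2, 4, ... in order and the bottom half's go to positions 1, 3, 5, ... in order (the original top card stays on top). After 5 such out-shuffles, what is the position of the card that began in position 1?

4

Track the card's position through each out-shuffle:
1 → 2 → 4 → 1 → 2 → 4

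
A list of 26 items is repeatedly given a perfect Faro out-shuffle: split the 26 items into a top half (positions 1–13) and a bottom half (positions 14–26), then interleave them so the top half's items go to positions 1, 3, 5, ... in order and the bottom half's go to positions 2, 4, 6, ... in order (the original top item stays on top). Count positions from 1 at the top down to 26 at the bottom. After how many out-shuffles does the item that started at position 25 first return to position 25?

20

Follow position 25 under repeated out-shuffles:
25 → 24 → 22 → 18 → 10 → 19 → 12 → 23 → 20 → 14 → 2 → 3 → 5 → 9 → 17 → 8 → 15 → 4 → 7 → 13 → 25
It first returns after 20 out-shuffles.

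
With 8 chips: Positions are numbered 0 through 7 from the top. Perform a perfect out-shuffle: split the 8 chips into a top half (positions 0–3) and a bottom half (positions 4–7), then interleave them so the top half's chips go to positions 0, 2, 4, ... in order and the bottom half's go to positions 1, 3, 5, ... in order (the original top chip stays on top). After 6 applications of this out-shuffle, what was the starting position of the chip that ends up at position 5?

Work backwards from position 5, undoing one out-shuffle at a time:
5 ← 6 ← 3 ← 5 ← 6 ← 3 ← 5
So the chip now at position 5 started at position 5.

5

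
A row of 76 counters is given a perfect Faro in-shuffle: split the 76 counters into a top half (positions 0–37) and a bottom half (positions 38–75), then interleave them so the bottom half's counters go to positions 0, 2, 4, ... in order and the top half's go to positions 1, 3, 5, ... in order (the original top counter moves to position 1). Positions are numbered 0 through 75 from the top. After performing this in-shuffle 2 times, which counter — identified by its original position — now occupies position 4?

58

Work backwards from position 4, undoing one in-shuffle at a time:
4 ← 40 ← 58
So the counter now at position 4 started at position 58.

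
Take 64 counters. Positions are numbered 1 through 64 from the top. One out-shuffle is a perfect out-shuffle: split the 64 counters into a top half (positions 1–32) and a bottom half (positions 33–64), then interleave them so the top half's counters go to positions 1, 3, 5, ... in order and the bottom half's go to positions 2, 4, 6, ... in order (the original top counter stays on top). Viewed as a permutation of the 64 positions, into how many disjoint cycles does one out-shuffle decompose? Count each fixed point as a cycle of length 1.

Trace each unvisited position around until it returns:
(1) (2 3 5 9 17 33) (4 7 13 25 49 34) (6 11 21 41 18 35) (8 15 29 57 50 36) (10 19 37) (12 23 45 26 51 38) (14 27 53 42 20 39) ... plus 6 more
14 cycles in total.

14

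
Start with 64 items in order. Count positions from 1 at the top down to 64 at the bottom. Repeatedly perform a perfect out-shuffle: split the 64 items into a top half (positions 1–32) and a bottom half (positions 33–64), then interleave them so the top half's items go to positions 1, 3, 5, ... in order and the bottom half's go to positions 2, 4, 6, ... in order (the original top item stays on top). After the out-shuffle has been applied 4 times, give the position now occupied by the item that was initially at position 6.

Track the item's position through each out-shuffle:
6 → 11 → 21 → 41 → 18

18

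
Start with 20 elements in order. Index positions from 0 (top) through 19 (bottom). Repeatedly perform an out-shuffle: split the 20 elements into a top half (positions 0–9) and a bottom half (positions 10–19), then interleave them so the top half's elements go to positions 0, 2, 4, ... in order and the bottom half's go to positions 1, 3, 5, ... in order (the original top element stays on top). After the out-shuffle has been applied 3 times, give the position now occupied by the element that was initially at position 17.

Track the element's position through each out-shuffle:
17 → 15 → 11 → 3

3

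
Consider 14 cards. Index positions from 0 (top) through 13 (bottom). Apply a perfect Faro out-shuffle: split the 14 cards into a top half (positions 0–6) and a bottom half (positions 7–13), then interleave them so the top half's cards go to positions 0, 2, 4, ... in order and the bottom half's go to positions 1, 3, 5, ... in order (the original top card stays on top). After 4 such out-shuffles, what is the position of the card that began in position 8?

Track the card's position through each out-shuffle:
8 → 3 → 6 → 12 → 11

11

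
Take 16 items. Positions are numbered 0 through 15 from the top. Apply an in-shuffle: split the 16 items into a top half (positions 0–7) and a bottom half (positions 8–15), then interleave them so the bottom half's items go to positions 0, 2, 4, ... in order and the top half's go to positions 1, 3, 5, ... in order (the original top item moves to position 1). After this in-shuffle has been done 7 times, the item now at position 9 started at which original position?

Work backwards from position 9, undoing one in-shuffle at a time:
9 ← 4 ← 10 ← 13 ← 6 ← 11 ← 5 ← 2
So the item now at position 9 started at position 2.

2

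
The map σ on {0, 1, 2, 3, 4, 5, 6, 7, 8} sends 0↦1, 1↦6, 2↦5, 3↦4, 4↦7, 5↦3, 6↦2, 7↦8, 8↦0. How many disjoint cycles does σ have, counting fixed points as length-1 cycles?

Cycle decomposition: (0 1 6 2 5 3 4 7 8).
1 cycle.

1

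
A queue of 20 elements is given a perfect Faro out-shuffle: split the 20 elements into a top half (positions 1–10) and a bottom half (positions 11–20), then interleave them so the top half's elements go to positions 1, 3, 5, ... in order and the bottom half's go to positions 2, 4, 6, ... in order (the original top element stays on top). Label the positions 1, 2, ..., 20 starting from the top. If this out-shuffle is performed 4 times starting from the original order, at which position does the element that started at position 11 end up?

Track the element's position through each out-shuffle:
11 → 2 → 3 → 5 → 9

9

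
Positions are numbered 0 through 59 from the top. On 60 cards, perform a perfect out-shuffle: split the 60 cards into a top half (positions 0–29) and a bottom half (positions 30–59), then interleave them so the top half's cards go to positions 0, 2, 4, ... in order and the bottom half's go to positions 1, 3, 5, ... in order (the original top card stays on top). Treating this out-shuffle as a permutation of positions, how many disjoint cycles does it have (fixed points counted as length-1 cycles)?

3

Trace each unvisited position around until it returns:
(0) (1 2 4 8 16 32 ... len 58) (59)
3 cycles in total.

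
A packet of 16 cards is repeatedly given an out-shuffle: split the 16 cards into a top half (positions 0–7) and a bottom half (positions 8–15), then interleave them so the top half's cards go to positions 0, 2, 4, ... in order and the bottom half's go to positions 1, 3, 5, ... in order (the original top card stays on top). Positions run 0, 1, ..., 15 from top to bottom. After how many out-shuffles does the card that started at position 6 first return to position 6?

Follow position 6 under repeated out-shuffles:
6 → 12 → 9 → 3 → 6
It first returns after 4 out-shuffles.

4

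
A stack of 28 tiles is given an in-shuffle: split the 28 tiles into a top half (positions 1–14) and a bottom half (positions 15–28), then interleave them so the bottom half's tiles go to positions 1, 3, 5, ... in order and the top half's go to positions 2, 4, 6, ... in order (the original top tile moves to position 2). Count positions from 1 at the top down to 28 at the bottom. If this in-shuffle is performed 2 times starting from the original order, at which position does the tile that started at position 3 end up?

Track the tile's position through each in-shuffle:
3 → 6 → 12

12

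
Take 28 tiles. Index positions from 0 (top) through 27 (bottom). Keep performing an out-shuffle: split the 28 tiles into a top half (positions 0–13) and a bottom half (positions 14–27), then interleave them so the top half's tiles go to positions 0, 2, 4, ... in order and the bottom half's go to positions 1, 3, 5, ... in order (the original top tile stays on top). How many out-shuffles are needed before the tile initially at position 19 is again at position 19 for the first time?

Follow position 19 under repeated out-shuffles:
19 → 11 → 22 → 17 → 7 → 14 → 1 → 2 → 4 → 8 → 16 → 5 → 10 → 20 → 13 → 26 → 25 → 23 → 19
It first returns after 18 out-shuffles.

18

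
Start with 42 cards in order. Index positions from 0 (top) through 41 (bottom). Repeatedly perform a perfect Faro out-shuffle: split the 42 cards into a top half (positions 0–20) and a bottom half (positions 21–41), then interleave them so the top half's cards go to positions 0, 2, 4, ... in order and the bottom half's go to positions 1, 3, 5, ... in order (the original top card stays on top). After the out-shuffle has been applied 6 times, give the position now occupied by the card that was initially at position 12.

Track the card's position through each out-shuffle:
12 → 24 → 7 → 14 → 28 → 15 → 30

30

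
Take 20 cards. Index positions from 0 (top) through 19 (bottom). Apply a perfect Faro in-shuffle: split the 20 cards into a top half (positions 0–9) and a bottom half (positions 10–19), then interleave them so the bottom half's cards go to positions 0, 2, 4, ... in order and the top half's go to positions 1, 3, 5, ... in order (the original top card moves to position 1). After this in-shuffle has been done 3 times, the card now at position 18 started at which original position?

Work backwards from position 18, undoing one in-shuffle at a time:
18 ← 19 ← 9 ← 4
So the card now at position 18 started at position 4.

4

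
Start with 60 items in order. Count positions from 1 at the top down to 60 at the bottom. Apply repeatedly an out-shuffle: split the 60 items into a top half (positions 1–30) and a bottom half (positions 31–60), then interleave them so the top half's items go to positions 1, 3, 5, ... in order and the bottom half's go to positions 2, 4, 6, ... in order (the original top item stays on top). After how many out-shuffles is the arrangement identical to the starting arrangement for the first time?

The out-shuffle permutes the 60 positions with cycle lengths [1, 1, 58].
Every item is home exactly when every cycle has completed a whole number of laps, i.e. after lcm(1, 58) = 58 out-shuffles.

58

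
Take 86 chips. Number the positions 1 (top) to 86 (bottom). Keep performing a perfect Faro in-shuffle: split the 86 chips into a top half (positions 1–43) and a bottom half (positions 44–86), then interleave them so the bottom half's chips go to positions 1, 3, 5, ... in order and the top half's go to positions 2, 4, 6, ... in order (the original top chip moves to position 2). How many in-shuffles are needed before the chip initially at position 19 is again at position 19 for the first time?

Follow position 19 under repeated in-shuffles:
19 → 38 → 76 → 65 → 43 → 86 → 85 → 83 → ... → 19 (length 28)
It first returns after 28 in-shuffles.

28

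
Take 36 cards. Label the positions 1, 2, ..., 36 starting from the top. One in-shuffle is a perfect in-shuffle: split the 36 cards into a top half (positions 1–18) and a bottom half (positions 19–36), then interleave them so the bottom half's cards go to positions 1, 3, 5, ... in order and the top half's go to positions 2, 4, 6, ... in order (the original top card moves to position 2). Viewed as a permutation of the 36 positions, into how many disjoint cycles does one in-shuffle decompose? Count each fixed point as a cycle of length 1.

Trace each unvisited position around until it returns:
(1 2 4 8 16 32 ... len 36)
1 cycle in total.

1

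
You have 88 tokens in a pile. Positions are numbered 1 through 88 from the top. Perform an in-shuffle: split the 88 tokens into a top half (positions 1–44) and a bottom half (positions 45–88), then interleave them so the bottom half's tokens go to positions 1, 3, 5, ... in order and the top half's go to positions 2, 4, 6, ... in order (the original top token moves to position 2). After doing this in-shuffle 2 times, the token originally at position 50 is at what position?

Track the token's position through each in-shuffle:
50 → 11 → 22

22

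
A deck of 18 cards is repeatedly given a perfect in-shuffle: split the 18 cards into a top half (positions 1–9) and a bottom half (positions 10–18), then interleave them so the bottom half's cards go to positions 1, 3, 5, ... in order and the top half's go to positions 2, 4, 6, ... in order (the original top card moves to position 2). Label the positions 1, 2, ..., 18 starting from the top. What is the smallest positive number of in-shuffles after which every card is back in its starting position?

18

The in-shuffle permutes the 18 positions with cycle lengths [18].
Every card is home exactly when every cycle has completed a whole number of laps, i.e. after lcm(18) = 18 in-shuffles.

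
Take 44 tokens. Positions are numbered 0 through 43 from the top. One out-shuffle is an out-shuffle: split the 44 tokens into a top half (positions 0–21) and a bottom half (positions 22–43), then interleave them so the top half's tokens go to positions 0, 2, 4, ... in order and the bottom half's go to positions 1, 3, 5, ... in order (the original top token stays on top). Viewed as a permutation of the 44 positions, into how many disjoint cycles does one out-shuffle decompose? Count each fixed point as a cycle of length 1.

5

Trace each unvisited position around until it returns:
(0) (1 2 4 8 16 32 ... len 14) (3 6 12 24 5 10 ... len 14) (7 14 28 13 26 9 ... len 14) (43)
5 cycles in total.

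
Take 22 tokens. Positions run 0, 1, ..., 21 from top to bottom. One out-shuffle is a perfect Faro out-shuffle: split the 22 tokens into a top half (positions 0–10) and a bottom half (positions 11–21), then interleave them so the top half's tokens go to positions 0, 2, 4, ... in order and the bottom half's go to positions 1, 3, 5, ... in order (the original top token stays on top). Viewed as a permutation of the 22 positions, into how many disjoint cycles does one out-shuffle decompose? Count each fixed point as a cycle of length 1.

7

Trace each unvisited position around until it returns:
(0) (1 2 4 8 16 11) (3 6 12) (5 10 20 19 17 13) (7 14) (9 18 15) (21)
7 cycles in total.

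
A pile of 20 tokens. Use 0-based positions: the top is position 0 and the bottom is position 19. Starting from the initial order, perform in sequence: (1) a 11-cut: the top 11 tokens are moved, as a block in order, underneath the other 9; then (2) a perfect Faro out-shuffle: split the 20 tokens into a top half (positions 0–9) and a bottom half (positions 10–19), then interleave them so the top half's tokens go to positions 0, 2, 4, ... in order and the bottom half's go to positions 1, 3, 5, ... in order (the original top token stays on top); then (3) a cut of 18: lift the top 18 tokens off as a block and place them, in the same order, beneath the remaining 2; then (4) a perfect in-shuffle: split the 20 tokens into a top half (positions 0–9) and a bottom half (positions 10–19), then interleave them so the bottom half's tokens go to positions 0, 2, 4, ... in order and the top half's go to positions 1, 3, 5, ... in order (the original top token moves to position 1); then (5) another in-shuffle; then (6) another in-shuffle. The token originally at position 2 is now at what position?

Track the token from position 2 forward through each operation:
  after op 1 (cut 11): 2 → 11
  after op 2 (out-shuffle): 11 → 3
  after op 3 (cut 18): 3 → 5
  after op 4 (in-shuffle): 5 → 11
  after op 5 (in-shuffle): 11 → 2
  after op 6 (in-shuffle): 2 → 5

5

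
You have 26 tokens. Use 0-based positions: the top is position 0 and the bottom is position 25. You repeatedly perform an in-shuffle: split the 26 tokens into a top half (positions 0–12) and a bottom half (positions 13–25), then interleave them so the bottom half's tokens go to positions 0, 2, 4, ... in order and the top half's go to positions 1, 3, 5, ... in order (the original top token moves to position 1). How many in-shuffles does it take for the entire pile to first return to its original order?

18

The in-shuffle permutes the 26 positions with cycle lengths [2, 6, 18].
Every token is home exactly when every cycle has completed a whole number of laps, i.e. after lcm(2, 6, 18) = 18 in-shuffles.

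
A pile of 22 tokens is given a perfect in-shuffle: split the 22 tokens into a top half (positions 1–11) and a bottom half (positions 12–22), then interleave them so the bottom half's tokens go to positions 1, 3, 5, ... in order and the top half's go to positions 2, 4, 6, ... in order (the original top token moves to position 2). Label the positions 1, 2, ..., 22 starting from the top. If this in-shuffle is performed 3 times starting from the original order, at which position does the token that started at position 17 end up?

Track the token's position through each in-shuffle:
17 → 11 → 22 → 21

21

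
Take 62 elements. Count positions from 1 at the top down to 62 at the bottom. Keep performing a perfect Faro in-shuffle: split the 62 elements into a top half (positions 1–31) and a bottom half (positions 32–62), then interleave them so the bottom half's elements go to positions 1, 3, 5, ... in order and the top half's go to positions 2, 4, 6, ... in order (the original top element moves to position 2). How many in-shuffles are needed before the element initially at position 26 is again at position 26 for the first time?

Follow position 26 under repeated in-shuffles:
26 → 52 → 41 → 19 → 38 → 13 → 26
It first returns after 6 in-shuffles.

6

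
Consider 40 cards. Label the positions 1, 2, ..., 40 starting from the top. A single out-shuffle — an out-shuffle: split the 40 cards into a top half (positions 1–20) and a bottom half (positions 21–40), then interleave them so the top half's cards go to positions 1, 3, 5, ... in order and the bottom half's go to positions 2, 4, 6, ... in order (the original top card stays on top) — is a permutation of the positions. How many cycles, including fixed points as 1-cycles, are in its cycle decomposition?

Trace each unvisited position around until it returns:
(1) (2 3 5 9 17 33 ... len 12) (4 7 13 25 10 19 ... len 12) (8 15 29 18 35 30 ... len 12) (14 27) (40)
6 cycles in total.

6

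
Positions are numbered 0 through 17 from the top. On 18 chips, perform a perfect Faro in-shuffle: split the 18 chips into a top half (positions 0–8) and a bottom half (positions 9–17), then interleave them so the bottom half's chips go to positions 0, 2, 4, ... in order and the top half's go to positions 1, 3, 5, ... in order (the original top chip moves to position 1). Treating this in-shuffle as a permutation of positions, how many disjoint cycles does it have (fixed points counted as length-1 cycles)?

1

Trace each unvisited position around until it returns:
(0 1 3 7 15 12 ... len 18)
1 cycle in total.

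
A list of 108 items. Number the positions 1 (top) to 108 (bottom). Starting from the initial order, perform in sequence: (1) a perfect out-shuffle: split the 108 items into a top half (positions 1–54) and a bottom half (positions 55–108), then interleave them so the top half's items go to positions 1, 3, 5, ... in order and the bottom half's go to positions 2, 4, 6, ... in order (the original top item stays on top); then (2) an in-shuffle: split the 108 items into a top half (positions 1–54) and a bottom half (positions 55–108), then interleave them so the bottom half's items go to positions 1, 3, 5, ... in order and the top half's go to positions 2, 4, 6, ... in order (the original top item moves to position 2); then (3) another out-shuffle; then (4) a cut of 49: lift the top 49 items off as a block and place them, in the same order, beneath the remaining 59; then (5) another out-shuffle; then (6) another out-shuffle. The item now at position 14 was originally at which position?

24

Undo the operations in reverse order, starting from position 14:
  undo op 6 (out-shuffle, from bottom half): 14 ← 61
  undo op 5 (out-shuffle, from top half): 61 ← 31
  undo op 4 (cut 49): 31 ← 80
  undo op 3 (out-shuffle, from bottom half): 80 ← 94
  undo op 2 (in-shuffle, from top half): 94 ← 47
  undo op 1 (out-shuffle, from top half): 47 ← 24
So the item at position 14 came from original position 24.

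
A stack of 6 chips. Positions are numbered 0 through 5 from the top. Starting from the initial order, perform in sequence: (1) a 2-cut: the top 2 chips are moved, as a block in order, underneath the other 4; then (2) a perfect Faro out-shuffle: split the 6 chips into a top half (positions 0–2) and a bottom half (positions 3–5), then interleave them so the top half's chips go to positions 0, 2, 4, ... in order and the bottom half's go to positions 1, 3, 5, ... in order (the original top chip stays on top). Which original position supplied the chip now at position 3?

Undo the operations in reverse order, starting from position 3:
  undo op 2 (out-shuffle, from bottom half): 3 ← 4
  undo op 1 (cut 2): 4 ← 0
So the chip at position 3 came from original position 0.

0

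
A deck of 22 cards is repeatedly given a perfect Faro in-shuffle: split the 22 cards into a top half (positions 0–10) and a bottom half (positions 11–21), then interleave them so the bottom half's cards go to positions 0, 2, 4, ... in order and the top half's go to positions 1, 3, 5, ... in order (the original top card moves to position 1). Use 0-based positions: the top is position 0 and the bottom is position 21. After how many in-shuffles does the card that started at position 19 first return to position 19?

Follow position 19 under repeated in-shuffles:
19 → 16 → 10 → 21 → 20 → 18 → 14 → 6 → 13 → 4 → 9 → 19
It first returns after 11 in-shuffles.

11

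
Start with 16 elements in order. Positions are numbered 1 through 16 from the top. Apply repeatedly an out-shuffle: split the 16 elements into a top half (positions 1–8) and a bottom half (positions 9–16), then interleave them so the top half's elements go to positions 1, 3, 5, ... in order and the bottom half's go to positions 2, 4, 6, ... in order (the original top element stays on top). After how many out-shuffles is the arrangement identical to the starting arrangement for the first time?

The out-shuffle permutes the 16 positions with cycle lengths [1, 1, 2, 4, 4, 4].
Every element is home exactly when every cycle has completed a whole number of laps, i.e. after lcm(1, 2, 4) = 4 out-shuffles.

4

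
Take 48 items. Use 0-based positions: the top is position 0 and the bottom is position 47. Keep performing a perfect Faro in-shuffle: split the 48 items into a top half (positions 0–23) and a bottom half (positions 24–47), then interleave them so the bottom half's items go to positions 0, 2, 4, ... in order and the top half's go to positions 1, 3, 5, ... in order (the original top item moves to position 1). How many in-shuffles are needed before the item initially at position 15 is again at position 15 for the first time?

21

Follow position 15 under repeated in-shuffles:
15 → 31 → 14 → 29 → 10 → 21 → 43 → 38 → ... → 15 (length 21)
It first returns after 21 in-shuffles.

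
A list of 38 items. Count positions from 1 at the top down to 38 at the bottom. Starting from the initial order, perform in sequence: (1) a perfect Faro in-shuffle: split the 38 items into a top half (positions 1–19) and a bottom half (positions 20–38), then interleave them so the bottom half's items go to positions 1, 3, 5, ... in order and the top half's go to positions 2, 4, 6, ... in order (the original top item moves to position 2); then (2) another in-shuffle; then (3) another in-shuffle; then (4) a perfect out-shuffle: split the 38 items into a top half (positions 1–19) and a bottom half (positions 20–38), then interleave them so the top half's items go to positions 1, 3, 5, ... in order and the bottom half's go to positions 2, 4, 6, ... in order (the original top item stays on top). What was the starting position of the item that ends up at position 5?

15

Undo the operations in reverse order, starting from position 5:
  undo op 4 (out-shuffle, from top half): 5 ← 3
  undo op 3 (in-shuffle, from bottom half): 3 ← 21
  undo op 2 (in-shuffle, from bottom half): 21 ← 30
  undo op 1 (in-shuffle, from top half): 30 ← 15
So the item at position 5 came from original position 15.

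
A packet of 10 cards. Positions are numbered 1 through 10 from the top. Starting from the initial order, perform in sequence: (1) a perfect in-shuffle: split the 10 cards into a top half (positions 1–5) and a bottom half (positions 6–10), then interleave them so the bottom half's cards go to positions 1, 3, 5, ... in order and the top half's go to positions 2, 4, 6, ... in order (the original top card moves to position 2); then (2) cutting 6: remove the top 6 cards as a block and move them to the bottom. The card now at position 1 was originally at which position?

9

Undo the operations in reverse order, starting from position 1:
  undo op 2 (cut 6): 1 ← 7
  undo op 1 (in-shuffle, from bottom half): 7 ← 9
So the card at position 1 came from original position 9.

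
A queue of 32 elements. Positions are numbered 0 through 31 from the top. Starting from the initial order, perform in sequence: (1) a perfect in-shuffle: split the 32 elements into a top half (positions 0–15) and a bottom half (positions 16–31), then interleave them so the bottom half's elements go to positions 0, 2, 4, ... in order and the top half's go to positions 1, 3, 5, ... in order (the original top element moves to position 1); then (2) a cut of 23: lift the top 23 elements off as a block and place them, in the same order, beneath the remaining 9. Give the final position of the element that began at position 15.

Track the element from position 15 forward through each operation:
  after op 1 (in-shuffle): 15 → 31
  after op 2 (cut 23): 31 → 8

8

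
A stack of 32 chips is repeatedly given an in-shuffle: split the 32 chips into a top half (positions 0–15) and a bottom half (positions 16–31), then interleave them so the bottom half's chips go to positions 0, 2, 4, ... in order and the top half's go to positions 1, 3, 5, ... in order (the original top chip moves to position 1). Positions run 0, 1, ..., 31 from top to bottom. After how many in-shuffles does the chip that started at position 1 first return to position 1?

10

Follow position 1 under repeated in-shuffles:
1 → 3 → 7 → 15 → 31 → 30 → 28 → 24 → 16 → 0 → 1
It first returns after 10 in-shuffles.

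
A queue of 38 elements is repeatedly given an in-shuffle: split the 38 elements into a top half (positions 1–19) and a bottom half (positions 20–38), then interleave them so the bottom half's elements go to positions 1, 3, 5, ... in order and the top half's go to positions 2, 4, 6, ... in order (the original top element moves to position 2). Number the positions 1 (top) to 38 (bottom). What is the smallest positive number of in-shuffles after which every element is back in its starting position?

12

The in-shuffle permutes the 38 positions with cycle lengths [2, 12, 12, 12].
Every element is home exactly when every cycle has completed a whole number of laps, i.e. after lcm(2, 12) = 12 in-shuffles.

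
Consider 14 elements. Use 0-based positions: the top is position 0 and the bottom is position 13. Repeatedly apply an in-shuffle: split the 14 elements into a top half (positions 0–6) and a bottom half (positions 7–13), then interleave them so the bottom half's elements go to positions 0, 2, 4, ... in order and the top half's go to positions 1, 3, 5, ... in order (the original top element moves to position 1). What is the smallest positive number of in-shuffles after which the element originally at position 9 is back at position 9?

2

Follow position 9 under repeated in-shuffles:
9 → 4 → 9
It first returns after 2 in-shuffles.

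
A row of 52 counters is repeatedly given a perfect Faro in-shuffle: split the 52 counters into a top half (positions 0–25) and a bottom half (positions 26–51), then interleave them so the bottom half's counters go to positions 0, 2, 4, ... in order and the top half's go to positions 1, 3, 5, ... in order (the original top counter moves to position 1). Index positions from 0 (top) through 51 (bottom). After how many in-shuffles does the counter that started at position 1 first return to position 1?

52

Follow position 1 under repeated in-shuffles:
1 → 3 → 7 → 15 → 31 → 10 → 21 → 43 → ... → 1 (length 52)
It first returns after 52 in-shuffles.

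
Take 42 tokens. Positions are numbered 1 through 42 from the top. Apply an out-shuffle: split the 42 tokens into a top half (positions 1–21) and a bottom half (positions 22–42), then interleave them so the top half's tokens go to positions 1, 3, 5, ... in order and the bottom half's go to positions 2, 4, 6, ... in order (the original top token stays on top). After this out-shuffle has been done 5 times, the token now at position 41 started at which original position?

33

Work backwards from position 41, undoing one out-shuffle at a time:
41 ← 21 ← 11 ← 6 ← 24 ← 33
So the token now at position 41 started at position 33.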